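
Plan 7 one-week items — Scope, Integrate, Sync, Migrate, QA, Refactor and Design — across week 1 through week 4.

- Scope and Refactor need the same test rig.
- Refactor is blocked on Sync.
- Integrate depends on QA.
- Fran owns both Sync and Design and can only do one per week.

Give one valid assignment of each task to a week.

Scope=week 1; Integrate=week 2; Refactor=week 2; Sync=week 1; QA=week 1; Design=week 2; Migrate=week 1

Checking: QA(week 1) before Integrate(week 2); Sync(week 1) before Refactor(week 2); Scope(week 1) != Refactor(week 2); Sync(week 1) != Design(week 2).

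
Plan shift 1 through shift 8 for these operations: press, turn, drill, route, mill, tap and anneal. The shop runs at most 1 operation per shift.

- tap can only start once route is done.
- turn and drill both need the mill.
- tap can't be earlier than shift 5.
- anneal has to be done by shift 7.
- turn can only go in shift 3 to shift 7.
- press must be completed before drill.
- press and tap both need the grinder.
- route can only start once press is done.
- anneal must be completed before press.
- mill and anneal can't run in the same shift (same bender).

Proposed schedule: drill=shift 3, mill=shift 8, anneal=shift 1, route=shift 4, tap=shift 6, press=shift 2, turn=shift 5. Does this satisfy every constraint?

Valid

anneal has to be done by shift 7 — holds.
press and tap both need the grinder — holds.
press must be completed before drill — holds.
turn and drill both need the mill — holds.
tap can't be earlier than shift 5 — holds.
anneal must be completed before press — holds.
turn can only go in shift 3 to shift 7 — holds.
route can only start once press is done — holds.
mill and anneal can't run in the same shift (same bender) — holds.
tap can only start once route is done — holds.
The shop runs at most 1 operation per shift — holds.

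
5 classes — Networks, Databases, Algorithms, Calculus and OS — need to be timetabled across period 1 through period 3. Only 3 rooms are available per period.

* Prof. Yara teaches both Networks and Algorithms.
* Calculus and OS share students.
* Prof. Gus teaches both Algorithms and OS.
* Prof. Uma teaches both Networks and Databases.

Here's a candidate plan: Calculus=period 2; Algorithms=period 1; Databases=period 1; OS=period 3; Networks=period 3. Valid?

Prof. Uma teaches both Networks and Databases — holds.
Only 3 rooms are available per period — holds.
Prof. Yara teaches both Networks and Algorithms — holds.
Calculus and OS share students — holds.
Prof. Gus teaches both Algorithms and OS — holds.

Yes, all constraints hold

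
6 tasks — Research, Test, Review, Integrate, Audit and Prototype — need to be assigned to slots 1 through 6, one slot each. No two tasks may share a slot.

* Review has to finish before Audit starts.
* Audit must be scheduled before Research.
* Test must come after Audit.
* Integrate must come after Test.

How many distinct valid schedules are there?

Splitting on Research: it can be 3 (3), 4 (5), 5 (5), 6 (5). Listing each branch's schedules as (Test, Review, Integrate, Audit, Prototype):
Research=3: (4,1,5,2,6) (4,1,6,2,5) (5,1,6,2,4) — 3.
Research=4: (3,1,5,2,6) (3,1,6,2,5) (5,1,6,2,3) (5,1,6,3,2) (5,2,6,3,1) — 5.
Research=5: (3,1,4,2,6) (3,1,6,2,4) (4,1,6,2,3) (4,1,6,3,2) (4,2,6,3,1) — 5.
Research=6: (3,1,4,2,5) (3,1,5,2,4) (4,1,5,2,3) (4,1,5,3,2) (4,2,5,3,1) — 5.
Summing: 3 + 5 + 5 + 5 = 18.

18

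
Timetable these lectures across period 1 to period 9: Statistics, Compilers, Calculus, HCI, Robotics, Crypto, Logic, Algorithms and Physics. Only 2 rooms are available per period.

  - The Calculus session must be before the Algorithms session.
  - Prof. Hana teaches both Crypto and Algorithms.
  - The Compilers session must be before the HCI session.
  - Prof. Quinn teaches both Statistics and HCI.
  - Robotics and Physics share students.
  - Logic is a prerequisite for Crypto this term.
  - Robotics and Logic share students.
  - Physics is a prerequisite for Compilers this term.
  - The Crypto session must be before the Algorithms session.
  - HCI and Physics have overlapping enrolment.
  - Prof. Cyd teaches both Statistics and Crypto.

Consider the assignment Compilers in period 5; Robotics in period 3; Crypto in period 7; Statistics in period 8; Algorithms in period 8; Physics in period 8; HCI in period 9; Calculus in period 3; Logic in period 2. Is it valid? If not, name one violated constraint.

No. Only 2 rooms are available per period is not satisfied.

Prof. Cyd teaches both Statistics and Crypto — holds.
Only 2 rooms are available per period — violated.
Robotics and Logic share students — holds.
Robotics and Physics share students — holds.
Prof. Quinn teaches both Statistics and HCI — holds.
The Compilers session must be before the HCI session — holds.
Prof. Hana teaches both Crypto and Algorithms — holds.
The Calculus session must be before the Algorithms session — holds.
Logic is a prerequisite for Crypto this term — holds.
Physics is a prerequisite for Compilers this term — violated.
The Crypto session must be before the Algorithms session — holds.
HCI and Physics have overlapping enrolment — holds.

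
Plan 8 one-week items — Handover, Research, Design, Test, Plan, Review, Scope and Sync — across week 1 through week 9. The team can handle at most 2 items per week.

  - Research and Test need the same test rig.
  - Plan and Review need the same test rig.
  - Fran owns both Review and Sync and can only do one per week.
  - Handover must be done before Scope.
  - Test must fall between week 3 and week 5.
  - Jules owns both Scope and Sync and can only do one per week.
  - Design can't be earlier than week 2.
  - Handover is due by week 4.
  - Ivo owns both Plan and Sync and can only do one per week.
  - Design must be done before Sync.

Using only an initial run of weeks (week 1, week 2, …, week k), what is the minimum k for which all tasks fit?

The precedence chain requires at least 2 distinct weeks.
With at most 2 per week and 8 tasks, at least 4 weeks are needed.
Test can't be placed before week 3, so the schedule must run through at least week 3.
4 works (last occupied week: week 4): for example Plan -> week 1, Design -> week 2, Scope -> week 2, Handover -> week 1, Review -> week 4, Test -> week 3, Sync -> week 3, Research -> week 4.

4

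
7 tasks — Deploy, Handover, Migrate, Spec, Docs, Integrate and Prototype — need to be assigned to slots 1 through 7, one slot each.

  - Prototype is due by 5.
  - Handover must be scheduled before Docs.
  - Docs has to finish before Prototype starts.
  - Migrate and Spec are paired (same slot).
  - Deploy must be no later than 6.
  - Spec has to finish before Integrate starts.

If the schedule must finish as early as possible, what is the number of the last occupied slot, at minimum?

The precedence chain requires at least 3 distinct slots.
3 works (last occupied slot: 3): for example Migrate=1; Spec=1; Integrate=2; Prototype=3; Deploy=1; Docs=2; Handover=1.

3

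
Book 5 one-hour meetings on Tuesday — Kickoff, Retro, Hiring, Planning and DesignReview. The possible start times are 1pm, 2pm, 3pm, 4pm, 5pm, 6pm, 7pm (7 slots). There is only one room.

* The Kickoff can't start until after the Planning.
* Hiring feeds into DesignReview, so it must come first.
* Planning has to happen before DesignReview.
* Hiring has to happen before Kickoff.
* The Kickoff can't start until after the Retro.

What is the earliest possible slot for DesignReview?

Precedence pushes DesignReview to at least 2pm.
DesignReview at 3pm is achievable: Retro -> 4pm, Kickoff -> 5pm, Hiring -> 1pm, Planning -> 2pm, DesignReview -> 3pm.
Nothing earlier works — the capacity limit rule out every slot before 3pm.

3pm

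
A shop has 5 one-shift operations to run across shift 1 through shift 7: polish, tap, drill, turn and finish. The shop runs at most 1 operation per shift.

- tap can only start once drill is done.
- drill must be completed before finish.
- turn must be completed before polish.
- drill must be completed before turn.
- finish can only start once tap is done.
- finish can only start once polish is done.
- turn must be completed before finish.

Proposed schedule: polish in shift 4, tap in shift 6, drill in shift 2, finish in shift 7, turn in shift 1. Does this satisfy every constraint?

finish can only start once tap is done — holds.
finish can only start once polish is done — holds.
drill must be completed before finish — holds.
drill must be completed before turn — violated.
The shop runs at most 1 operation per shift — holds.
turn must be completed before finish — holds.
tap can only start once drill is done — holds.
turn must be completed before polish — holds.

No. drill must be completed before turn is not satisfied.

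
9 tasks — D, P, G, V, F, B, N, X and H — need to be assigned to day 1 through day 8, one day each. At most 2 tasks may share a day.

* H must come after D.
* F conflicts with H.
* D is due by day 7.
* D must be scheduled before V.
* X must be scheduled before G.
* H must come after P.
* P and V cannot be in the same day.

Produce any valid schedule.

F in day 4, D in day 1, N in day 5, P in day 1, G in day 3, H in day 2, B in day 4, V in day 3, X in day 2

Checking: D(day 1) before V(day 3); P(day 1) before H(day 2); X(day 2) before G(day 3); D(day 1) before H(day 2); P(day 1) != V(day 3); F(day 4) != H(day 2); D=day 1 in [day 1,day 7]; max 2 per day (cap 2).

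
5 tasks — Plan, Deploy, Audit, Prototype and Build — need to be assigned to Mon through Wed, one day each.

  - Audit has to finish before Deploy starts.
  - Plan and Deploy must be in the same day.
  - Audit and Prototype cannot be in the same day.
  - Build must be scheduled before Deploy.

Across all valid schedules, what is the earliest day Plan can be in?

Plan must be in the same day as Deploy, which can't be before Tue, so Plan is at least Tue.
Plan at Tue is achievable: Plan in Tue; Build in Mon; Audit in Mon; Deploy in Tue; Prototype in Tue.

Tue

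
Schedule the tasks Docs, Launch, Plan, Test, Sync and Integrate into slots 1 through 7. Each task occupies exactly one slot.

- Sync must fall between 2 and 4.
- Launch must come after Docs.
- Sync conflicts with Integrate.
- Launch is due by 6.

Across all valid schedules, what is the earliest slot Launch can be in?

2

Precedence pushes Launch to at least 2; Launch's own window allows nothing later than 6.
Launch at 2 is achievable: Test in 1; Docs in 1; Launch in 2; Plan in 1; Integrate in 1; Sync in 2.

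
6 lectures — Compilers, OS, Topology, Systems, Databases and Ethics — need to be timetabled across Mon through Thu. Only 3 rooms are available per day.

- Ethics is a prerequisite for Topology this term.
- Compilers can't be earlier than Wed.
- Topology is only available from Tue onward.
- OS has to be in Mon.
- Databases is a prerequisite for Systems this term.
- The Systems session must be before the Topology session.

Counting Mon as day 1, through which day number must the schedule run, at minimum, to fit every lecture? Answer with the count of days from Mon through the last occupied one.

The precedence chain requires at least 3 distinct days.
With at most 3 per day and 6 lectures, at least 2 days are needed.
3 works (last occupied day: Wed): for example Systems=Tue; Ethics=Mon; Databases=Mon; Compilers=Wed; Topology=Wed; OS=Mon.

3 days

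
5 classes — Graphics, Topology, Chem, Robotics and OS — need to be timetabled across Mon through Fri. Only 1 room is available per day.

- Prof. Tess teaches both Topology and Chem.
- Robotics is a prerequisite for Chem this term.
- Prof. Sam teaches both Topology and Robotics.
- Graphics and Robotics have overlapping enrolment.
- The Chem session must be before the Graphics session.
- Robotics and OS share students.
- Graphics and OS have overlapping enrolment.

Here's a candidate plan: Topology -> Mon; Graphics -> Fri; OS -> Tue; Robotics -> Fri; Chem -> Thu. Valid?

Robotics is a prerequisite for Chem this term — violated.
Robotics and OS share students — holds.
Prof. Sam teaches both Topology and Robotics — holds.
Graphics and OS have overlapping enrolment — holds.
Only 1 room is available per day — violated.
Prof. Tess teaches both Topology and Chem — holds.
Graphics and Robotics have overlapping enrolment — violated.
The Chem session must be before the Graphics session — holds.

No. Graphics and Robotics have overlapping enrolment is not satisfied.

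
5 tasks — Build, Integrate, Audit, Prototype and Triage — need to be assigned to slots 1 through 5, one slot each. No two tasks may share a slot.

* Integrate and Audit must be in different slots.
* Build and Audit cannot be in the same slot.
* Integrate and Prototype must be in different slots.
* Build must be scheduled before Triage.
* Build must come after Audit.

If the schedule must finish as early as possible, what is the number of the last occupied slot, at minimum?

The precedence chain requires at least 3 distinct slots.
With at most 1 per slot and 5 tasks, at least 5 slots are needed.
5 works (last occupied slot: 5): for example Build in 2, Integrate in 4, Prototype in 5, Triage in 3, Audit in 1.

slot 5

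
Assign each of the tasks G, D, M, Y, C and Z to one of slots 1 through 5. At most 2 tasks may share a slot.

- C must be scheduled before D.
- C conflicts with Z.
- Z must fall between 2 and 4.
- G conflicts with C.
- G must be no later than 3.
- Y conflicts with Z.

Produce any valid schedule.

Y in 3, Z in 2, D in 4, M in 1, C in 3, G in 1

Checking: C(3) before D(4); G(1) != C(3); C(3) != Z(2); Y(3) != Z(2); G=1 in [1,3]; Z=2 in [2,4]; max 2 per slot (cap 2).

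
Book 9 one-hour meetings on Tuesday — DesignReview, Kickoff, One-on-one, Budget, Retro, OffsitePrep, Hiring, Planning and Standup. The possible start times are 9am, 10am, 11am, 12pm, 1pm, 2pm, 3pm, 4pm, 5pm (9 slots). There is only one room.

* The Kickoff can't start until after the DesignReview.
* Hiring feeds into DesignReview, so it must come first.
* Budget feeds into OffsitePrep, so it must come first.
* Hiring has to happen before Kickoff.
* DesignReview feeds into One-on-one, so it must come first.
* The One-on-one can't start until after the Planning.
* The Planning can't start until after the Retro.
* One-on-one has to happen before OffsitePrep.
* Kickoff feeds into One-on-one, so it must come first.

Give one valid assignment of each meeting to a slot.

OffsitePrep=4pm; Planning=1pm; Retro=12pm; DesignReview=10am; Standup=5pm; One-on-one=2pm; Kickoff=11am; Budget=3pm; Hiring=9am

Checking: Hiring(9am) before Kickoff(11am); DesignReview(10am) before Kickoff(11am); Retro(12pm) before Planning(1pm); One-on-one(2pm) before OffsitePrep(4pm); Planning(1pm) before One-on-one(2pm); Kickoff(11am) before One-on-one(2pm); Hiring(9am) before DesignReview(10am); DesignReview(10am) before One-on-one(2pm); Budget(3pm) before OffsitePrep(4pm); max 1 per slot (cap 1).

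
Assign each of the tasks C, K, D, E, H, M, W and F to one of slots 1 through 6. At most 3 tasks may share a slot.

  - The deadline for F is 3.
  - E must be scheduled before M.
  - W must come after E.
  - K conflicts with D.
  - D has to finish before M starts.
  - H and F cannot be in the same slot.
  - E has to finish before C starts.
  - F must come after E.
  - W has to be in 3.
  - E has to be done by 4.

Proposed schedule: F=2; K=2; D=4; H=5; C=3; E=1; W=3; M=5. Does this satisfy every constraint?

E has to finish before C starts — holds.
E must be scheduled before M — holds.
K conflicts with D — holds.
E has to be done by 4 — holds.
The deadline for F is 3 — holds.
W must come after E — holds.
At most 3 tasks may share a slot — holds.
W has to be in 3 — holds.
F must come after E — holds.
H and F cannot be in the same slot — holds.
D has to finish before M starts — holds.

Valid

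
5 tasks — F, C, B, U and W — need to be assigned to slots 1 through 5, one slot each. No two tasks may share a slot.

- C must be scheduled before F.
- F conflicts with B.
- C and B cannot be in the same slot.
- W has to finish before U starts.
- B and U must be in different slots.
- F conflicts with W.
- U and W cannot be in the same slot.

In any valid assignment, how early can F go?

2

Precedence pushes F to at least 2.
F at 2 is achievable: U=4; F=2; W=3; C=1; B=5.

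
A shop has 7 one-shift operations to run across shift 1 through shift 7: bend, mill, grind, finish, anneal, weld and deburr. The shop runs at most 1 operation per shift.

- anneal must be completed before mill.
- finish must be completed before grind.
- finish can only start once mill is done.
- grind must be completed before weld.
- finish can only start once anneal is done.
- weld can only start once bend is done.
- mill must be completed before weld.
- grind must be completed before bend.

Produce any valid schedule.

weld in shift 6, finish in shift 3, grind in shift 4, anneal in shift 1, mill in shift 2, bend in shift 5, deburr in shift 7

Checking: mill(shift 2) before finish(shift 3); bend(shift 5) before weld(shift 6); anneal(shift 1) before mill(shift 2); grind(shift 4) before bend(shift 5); grind(shift 4) before weld(shift 6); finish(shift 3) before grind(shift 4); mill(shift 2) before weld(shift 6); anneal(shift 1) before finish(shift 3); max 1 per shift (cap 1).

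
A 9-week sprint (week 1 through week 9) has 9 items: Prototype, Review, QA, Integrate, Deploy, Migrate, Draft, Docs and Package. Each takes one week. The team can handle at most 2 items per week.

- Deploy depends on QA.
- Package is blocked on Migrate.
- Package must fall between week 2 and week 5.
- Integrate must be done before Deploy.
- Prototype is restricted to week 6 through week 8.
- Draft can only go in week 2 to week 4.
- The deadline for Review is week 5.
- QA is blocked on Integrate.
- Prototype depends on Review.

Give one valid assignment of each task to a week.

Integrate=week 3; QA=week 4; Review=week 1; Draft=week 2; Docs=week 3; Deploy=week 5; Prototype=week 6; Migrate=week 1; Package=week 2

Checking: Migrate(week 1) before Package(week 2); QA(week 4) before Deploy(week 5); Review(week 1) before Prototype(week 6); Integrate(week 3) before Deploy(week 5); Integrate(week 3) before QA(week 4); Draft=week 2 in [week 2,week 4]; Prototype=week 6 in [week 6,week 8]; Package=week 2 in [week 2,week 5]; Review=week 1 in [week 1,week 5]; max 2 per week (cap 2).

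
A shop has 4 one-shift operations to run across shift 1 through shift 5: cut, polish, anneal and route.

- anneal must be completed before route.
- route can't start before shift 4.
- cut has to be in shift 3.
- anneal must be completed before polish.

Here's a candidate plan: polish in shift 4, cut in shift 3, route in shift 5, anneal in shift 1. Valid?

anneal must be completed before route — holds.
anneal must be completed before polish — holds.
cut has to be in shift 3 — holds.
route can't start before shift 4 — holds.

Yes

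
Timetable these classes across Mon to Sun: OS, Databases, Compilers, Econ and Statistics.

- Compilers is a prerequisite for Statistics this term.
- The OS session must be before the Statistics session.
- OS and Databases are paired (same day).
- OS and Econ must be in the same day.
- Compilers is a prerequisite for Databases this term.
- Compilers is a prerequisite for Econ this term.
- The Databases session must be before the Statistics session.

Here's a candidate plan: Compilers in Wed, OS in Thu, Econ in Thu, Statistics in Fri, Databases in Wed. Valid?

No. OS and Databases are paired (same day) is not satisfied.

Compilers is a prerequisite for Statistics this term — holds.
The OS session must be before the Statistics session — holds.
Compilers is a prerequisite for Databases this term — violated.
Compilers is a prerequisite for Econ this term — holds.
OS and Databases are paired (same day) — violated.
OS and Econ must be in the same day — holds.
The Databases session must be before the Statistics session — holds.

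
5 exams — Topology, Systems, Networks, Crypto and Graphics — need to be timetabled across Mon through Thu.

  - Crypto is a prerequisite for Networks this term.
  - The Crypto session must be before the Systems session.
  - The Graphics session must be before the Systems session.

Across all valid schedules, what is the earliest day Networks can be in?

Precedence pushes Networks to at least Tue.
Networks at Tue is achievable: Crypto in Mon; Systems in Tue; Topology in Mon; Networks in Tue; Graphics in Mon.

Tue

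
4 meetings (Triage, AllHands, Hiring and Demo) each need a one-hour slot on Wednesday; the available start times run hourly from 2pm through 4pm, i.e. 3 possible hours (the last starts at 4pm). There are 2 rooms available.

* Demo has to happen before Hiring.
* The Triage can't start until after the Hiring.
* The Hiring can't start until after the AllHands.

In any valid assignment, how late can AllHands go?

2pm

Downstream work caps AllHands at 2pm.
AllHands at 2pm is achievable: Demo in 2pm; AllHands in 2pm; Hiring in 3pm; Triage in 4pm.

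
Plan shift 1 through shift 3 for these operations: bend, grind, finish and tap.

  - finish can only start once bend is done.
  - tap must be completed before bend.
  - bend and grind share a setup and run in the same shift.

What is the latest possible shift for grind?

Grind must be in the same shift as bend, which can't be before shift 2, so grind is at least shift 2; grind must be in the same shift as bend, which can't be after shift 2, so grind is at most shift 2.
grind at shift 2 is achievable: finish=shift 3; tap=shift 1; grind=shift 2; bend=shift 2.

shift 2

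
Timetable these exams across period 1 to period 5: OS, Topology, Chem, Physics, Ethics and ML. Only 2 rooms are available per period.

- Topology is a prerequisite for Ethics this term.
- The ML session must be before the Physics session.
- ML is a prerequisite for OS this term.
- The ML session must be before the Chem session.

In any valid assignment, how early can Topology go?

period 1

Downstream work caps Topology at period 4.
Topology at period 1 is achievable: OS -> period 2; Chem -> period 2; Ethics -> period 3; Topology -> period 1; Physics -> period 3; ML -> period 1.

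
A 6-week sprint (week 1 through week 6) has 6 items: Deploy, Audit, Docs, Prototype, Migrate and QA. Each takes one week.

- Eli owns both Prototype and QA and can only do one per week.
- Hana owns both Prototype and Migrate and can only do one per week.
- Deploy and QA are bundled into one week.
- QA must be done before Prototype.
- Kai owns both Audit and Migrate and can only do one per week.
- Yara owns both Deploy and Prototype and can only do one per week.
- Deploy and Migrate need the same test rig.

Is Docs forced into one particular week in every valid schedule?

No

Docs can be week 1 (e.g. Prototype -> week 2, Migrate -> week 3, QA -> week 1, Audit -> week 1, Deploy -> week 1, Docs -> week 1) or week 2 (e.g. Migrate -> week 3; Prototype -> week 2; Audit -> week 1; Docs -> week 2; Deploy -> week 1; QA -> week 1).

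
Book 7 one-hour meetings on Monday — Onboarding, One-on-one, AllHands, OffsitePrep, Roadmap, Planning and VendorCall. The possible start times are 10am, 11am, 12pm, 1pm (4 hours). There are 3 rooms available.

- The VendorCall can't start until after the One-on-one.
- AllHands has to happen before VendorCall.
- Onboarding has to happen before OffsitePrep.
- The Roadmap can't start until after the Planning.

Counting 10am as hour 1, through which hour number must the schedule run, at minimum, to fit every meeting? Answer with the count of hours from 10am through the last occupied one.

The precedence chain requires at least 2 distinct hours.
With at most 3 per hour and 7 meetings, at least 3 hours are needed.
3 works (last occupied hour: 12pm): for example Roadmap in 12pm, One-on-one in 10am, VendorCall in 11am, OffsitePrep in 11am, AllHands in 10am, Planning in 11am, Onboarding in 10am.

3 hours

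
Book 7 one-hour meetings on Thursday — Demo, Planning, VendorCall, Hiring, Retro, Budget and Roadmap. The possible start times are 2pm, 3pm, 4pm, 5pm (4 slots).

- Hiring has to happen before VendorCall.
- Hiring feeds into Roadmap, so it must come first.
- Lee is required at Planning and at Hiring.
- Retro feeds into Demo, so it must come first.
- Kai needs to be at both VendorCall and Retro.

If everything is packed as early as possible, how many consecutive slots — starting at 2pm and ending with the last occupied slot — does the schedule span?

The precedence chain requires at least 2 distinct slots.
2 works (last occupied slot: 3pm): for example Budget -> 2pm, Hiring -> 2pm, Roadmap -> 3pm, Planning -> 3pm, Demo -> 3pm, Retro -> 2pm, VendorCall -> 3pm.

2 slots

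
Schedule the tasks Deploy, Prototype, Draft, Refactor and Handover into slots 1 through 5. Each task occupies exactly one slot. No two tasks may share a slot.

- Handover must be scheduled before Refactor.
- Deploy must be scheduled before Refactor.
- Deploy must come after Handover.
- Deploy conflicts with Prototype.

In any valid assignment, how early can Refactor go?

Precedence pushes Refactor to at least 3.
Refactor at 3 is achievable: Prototype=4; Handover=1; Deploy=2; Refactor=3; Draft=5.

3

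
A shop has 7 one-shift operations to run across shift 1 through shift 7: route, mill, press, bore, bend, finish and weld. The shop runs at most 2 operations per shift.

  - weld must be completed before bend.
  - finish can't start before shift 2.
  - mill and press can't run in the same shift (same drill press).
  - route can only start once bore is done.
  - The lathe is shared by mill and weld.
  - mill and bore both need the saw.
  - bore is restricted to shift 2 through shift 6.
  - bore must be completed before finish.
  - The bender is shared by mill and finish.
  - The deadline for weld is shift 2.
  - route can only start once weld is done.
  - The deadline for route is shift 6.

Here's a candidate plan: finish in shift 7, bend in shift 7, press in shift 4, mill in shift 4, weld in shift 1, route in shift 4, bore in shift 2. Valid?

finish can't start before shift 2 — holds.
The lathe is shared by mill and weld — holds.
route can only start once weld is done — holds.
bore is restricted to shift 2 through shift 6 — holds.
The deadline for weld is shift 2 — holds.
The bender is shared by mill and finish — holds.
route can only start once bore is done — holds.
weld must be completed before bend — holds.
mill and press can't run in the same shift (same drill press) — violated.
The shop runs at most 2 operations per shift — violated.
mill and bore both need the saw — holds.
bore must be completed before finish — holds.
The deadline for route is shift 6 — holds.

No. The shop runs at most 2 operations per shift is not satisfied.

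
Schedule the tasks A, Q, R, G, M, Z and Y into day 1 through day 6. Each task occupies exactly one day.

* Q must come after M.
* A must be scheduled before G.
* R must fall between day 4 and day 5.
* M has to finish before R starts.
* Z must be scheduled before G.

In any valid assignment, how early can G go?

Precedence pushes G to at least day 2.
G at day 2 is achievable: Q in day 2, A in day 1, R in day 4, M in day 1, Y in day 1, G in day 2, Z in day 1.

day 2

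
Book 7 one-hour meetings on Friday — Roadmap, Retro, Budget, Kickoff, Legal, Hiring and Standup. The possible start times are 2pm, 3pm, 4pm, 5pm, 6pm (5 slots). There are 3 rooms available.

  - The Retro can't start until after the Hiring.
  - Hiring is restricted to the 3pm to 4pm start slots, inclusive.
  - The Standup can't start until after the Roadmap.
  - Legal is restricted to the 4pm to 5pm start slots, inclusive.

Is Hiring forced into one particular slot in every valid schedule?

No

Hiring can be 3pm (e.g. Retro in 4pm; Legal in 4pm; Budget in 2pm; Roadmap in 2pm; Kickoff in 2pm; Hiring in 3pm; Standup in 3pm) or 4pm (e.g. Budget in 2pm; Legal in 4pm; Standup in 3pm; Kickoff in 2pm; Retro in 5pm; Hiring in 4pm; Roadmap in 2pm).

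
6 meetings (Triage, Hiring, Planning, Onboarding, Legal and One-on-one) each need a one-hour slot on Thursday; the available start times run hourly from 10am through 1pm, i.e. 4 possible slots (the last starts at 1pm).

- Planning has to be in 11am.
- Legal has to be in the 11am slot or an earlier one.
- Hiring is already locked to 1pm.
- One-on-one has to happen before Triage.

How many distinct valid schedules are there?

Splitting on Triage: it can be 11am (8), 12pm (16), 1pm (24). Listing each branch's schedules as (Hiring, Planning, Onboarding, Legal, One-on-one):
Triage=11am: (1pm,11am,10am,10am,10am) (1pm,11am,10am,11am,10am) (1pm,11am,11am,10am,10am) (1pm,11am,11am,11am,10am) (1pm,11am,12pm,10am,10am) (1pm,11am,12pm,11am,10am) (1pm,11am,1pm,10am,10am) (1pm,11am,1pm,11am,10am) — 8.
Triage=12pm: (1pm,11am,10am,10am,10am) (1pm,11am,10am,10am,11am) (1pm,11am,10am,11am,10am) (1pm,11am,10am,11am,11am) (1pm,11am,11am,10am,10am) (1pm,11am,11am,10am,11am) (1pm,11am,11am,11am,10am) (1pm,11am,11am,11am,11am) (1pm,11am,12pm,10am,10am) (1pm,11am,12pm,10am,11am) (1pm,11am,12pm,11am,10am) (1pm,11am,12pm,11am,11am) (1pm,11am,1pm,10am,10am) (1pm,11am,1pm,10am,11am) (1pm,11am,1pm,11am,10am) (1pm,11am,1pm,11am,11am) — 16.
Triage=1pm: (1pm,11am,10am,10am,10am) (1pm,11am,10am,10am,11am) (1pm,11am,10am,10am,12pm) (1pm,11am,10am,11am,10am) (1pm,11am,10am,11am,11am) (1pm,11am,10am,11am,12pm) (1pm,11am,11am,10am,10am) (1pm,11am,11am,10am,11am) (1pm,11am,11am,10am,12pm) (1pm,11am,11am,11am,10am) (1pm,11am,11am,11am,11am) (1pm,11am,11am,11am,12pm) (1pm,11am,12pm,10am,10am) (1pm,11am,12pm,10am,11am) (1pm,11am,12pm,10am,12pm) (1pm,11am,12pm,11am,10am) (1pm,11am,12pm,11am,11am) (1pm,11am,12pm,11am,12pm) (1pm,11am,1pm,10am,10am) (1pm,11am,1pm,10am,11am) (1pm,11am,1pm,10am,12pm) (1pm,11am,1pm,11am,10am) (1pm,11am,1pm,11am,11am) (1pm,11am,1pm,11am,12pm) — 24.
Summing: 8 + 16 + 24 = 48.

48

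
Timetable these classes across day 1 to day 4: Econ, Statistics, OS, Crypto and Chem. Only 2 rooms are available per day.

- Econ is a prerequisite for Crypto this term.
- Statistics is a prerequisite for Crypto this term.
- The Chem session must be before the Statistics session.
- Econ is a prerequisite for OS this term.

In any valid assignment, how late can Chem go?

Downstream work caps Chem at day 2.
Chem at day 2 is achievable: Statistics -> day 3; Crypto -> day 4; Econ -> day 1; Chem -> day 2; OS -> day 2.

day 2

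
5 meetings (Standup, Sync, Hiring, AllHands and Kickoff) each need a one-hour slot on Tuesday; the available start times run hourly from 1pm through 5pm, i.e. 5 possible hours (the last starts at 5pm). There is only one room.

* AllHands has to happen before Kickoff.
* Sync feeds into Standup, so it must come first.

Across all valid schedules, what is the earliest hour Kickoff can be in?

2pm

Precedence pushes Kickoff to at least 2pm.
Kickoff at 2pm is achievable: Hiring=5pm, Sync=3pm, Standup=4pm, Kickoff=2pm, AllHands=1pm.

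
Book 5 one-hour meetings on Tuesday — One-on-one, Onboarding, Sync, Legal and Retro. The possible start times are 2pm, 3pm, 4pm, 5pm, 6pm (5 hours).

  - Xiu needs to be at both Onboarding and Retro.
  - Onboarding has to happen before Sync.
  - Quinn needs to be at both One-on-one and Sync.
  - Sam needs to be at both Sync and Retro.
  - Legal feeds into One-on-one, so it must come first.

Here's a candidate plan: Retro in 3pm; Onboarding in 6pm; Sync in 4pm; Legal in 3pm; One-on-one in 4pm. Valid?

Xiu needs to be at both Onboarding and Retro — holds.
Onboarding has to happen before Sync — violated.
Sam needs to be at both Sync and Retro — holds.
Quinn needs to be at both One-on-one and Sync — violated.
Legal feeds into One-on-one, so it must come first — holds.

No — it violates: Onboarding has to happen before Sync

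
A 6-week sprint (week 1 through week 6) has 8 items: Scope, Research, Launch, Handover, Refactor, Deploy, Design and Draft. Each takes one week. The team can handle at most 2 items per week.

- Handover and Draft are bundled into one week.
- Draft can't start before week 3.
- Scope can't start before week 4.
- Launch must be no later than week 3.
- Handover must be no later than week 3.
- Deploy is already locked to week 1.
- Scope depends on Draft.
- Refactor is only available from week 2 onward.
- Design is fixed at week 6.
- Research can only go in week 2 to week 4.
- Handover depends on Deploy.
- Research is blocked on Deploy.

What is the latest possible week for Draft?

Draft is available from week 3; Draft must be in the same week as Handover, which can't be after week 3, so Draft is at most week 3.
Draft at week 3 is achievable: Deploy=week 1, Design=week 6, Draft=week 3, Handover=week 3, Research=week 2, Scope=week 4, Refactor=week 2, Launch=week 1.

week 3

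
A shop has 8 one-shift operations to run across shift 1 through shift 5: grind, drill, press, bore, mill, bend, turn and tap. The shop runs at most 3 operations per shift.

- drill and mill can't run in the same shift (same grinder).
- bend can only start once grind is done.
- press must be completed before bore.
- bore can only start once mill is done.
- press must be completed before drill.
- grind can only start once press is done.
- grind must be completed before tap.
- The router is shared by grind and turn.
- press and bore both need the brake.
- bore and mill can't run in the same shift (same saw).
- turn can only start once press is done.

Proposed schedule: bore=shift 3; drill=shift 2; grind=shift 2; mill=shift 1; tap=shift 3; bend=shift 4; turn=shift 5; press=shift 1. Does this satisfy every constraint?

drill and mill can't run in the same shift (same grinder) — holds.
bore can only start once mill is done — holds.
turn can only start once press is done — holds.
press must be completed before drill — holds.
press must be completed before bore — holds.
The shop runs at most 3 operations per shift — holds.
press and bore both need the brake — holds.
grind must be completed before tap — holds.
bore and mill can't run in the same shift (same saw) — holds.
The router is shared by grind and turn — holds.
bend can only start once grind is done — holds.
grind can only start once press is done — holds.

Yes, all constraints hold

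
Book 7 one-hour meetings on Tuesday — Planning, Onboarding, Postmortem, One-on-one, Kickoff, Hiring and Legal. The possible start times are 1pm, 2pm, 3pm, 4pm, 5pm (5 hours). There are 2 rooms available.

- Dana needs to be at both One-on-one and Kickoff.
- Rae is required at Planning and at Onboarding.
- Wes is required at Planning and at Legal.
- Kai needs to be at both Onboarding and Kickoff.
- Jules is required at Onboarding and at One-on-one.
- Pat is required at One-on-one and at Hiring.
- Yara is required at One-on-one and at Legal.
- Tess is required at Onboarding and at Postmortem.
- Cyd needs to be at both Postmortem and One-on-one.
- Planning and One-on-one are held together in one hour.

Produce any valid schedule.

Planning -> 1pm; Kickoff -> 3pm; Onboarding -> 2pm; One-on-one -> 1pm; Legal -> 4pm; Hiring -> 2pm; Postmortem -> 3pm

Checking: One-on-one(1pm) != Kickoff(3pm); Onboarding(2pm) != Postmortem(3pm); Onboarding(2pm) != One-on-one(1pm); Planning(1pm) != Onboarding(2pm); One-on-one(1pm) != Hiring(2pm); Onboarding(2pm) != Kickoff(3pm); One-on-one(1pm) != Legal(4pm); Planning(1pm) != Legal(4pm); Postmortem(3pm) != One-on-one(1pm); Planning = One-on-one = 1pm; max 2 per hour (cap 2).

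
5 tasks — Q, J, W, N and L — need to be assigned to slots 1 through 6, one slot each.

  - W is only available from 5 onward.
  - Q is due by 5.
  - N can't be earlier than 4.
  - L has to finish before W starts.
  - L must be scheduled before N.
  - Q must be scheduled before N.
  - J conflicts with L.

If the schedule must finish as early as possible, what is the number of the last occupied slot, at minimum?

The precedence chain requires at least 2 distinct slots.
W can't be placed before 5, so the schedule must run through at least slot 5.
5 works (last occupied slot: 5): for example L in 1, Q in 1, W in 5, N in 4, J in 2.

5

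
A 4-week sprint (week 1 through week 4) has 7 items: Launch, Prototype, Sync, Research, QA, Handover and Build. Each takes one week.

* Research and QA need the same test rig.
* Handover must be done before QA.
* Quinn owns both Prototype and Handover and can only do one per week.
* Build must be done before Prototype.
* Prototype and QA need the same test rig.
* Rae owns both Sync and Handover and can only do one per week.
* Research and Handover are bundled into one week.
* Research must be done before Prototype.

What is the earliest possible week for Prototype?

week 2

Precedence pushes Prototype to at least week 2.
Prototype at week 2 is achievable: Handover=week 1, Research=week 1, QA=week 3, Prototype=week 2, Launch=week 1, Sync=week 2, Build=week 1.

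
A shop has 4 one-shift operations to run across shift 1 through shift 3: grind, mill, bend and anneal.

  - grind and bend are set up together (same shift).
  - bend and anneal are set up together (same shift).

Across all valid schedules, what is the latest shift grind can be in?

grind at shift 3 is achievable: anneal -> shift 3; bend -> shift 3; grind -> shift 3; mill -> shift 1.

shift 3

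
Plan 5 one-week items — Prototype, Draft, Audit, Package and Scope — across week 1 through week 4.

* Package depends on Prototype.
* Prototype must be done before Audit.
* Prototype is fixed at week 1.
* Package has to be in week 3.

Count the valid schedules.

48

Splitting on Draft: it can be week 1 (12), week 2 (12), week 3 (12), week 4 (12). Listing each branch's schedules as (Prototype, Audit, Package, Scope) by week number:
Draft=week 1: (1,2,3,1) (1,2,3,2) (1,2,3,3) (1,2,3,4) (1,3,3,1) (1,3,3,2) (1,3,3,3) (1,3,3,4) (1,4,3,1) (1,4,3,2) (1,4,3,3) (1,4,3,4) — 12.
Draft=week 2: (1,2,3,1) (1,2,3,2) (1,2,3,3) (1,2,3,4) (1,3,3,1) (1,3,3,2) (1,3,3,3) (1,3,3,4) (1,4,3,1) (1,4,3,2) (1,4,3,3) (1,4,3,4) — 12.
Draft=week 3: (1,2,3,1) (1,2,3,2) (1,2,3,3) (1,2,3,4) (1,3,3,1) (1,3,3,2) (1,3,3,3) (1,3,3,4) (1,4,3,1) (1,4,3,2) (1,4,3,3) (1,4,3,4) — 12.
Draft=week 4: (1,2,3,1) (1,2,3,2) (1,2,3,3) (1,2,3,4) (1,3,3,1) (1,3,3,2) (1,3,3,3) (1,3,3,4) (1,4,3,1) (1,4,3,2) (1,4,3,3) (1,4,3,4) — 12.
Summing: 12 + 12 + 12 + 12 = 48.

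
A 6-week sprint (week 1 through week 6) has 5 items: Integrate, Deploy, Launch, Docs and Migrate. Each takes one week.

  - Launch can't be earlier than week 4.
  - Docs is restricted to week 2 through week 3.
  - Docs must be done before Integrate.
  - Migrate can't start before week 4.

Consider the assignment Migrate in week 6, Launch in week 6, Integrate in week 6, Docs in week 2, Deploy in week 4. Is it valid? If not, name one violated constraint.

Yes, all constraints hold

Docs is restricted to week 2 through week 3 — holds.
Migrate can't start before week 4 — holds.
Launch can't be earlier than week 4 — holds.
Docs must be done before Integrate — holds.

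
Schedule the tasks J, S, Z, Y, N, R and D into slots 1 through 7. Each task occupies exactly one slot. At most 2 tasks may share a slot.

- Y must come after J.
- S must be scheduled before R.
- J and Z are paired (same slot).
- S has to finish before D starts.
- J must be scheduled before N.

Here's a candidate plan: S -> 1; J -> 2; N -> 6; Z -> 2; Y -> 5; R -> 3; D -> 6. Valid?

J must be scheduled before N — holds.
S must be scheduled before R — holds.
Y must come after J — holds.
S has to finish before D starts — holds.
J and Z are paired (same slot) — holds.
At most 2 tasks may share a slot — holds.

Yes, all constraints hold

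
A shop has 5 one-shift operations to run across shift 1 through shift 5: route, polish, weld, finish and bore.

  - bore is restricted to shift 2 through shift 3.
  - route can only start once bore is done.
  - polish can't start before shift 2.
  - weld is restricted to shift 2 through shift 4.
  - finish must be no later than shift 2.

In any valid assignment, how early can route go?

shift 3

Precedence pushes route to at least shift 3.
route at shift 3 is achievable: route in shift 3; polish in shift 2; weld in shift 2; bore in shift 2; finish in shift 1.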